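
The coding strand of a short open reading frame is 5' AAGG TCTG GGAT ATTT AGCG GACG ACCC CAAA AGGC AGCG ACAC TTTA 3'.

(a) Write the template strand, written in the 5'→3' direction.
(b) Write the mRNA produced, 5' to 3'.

(a) The template strand is the reverse complement of the coding strand: complement TTCCAGACCCTATAAATCGCCTGCTGGGGTTTTCCGTCGCTGTGAAAT, then reverse.
(b) mRNA matches the coding strand with T→U.

(a) 5′-TAAAGTGTCGCTGCCTTTTGGGGTCGTCCGCTAAATATCCCAGACCTT-3′
(b) 5'-AAGGUCUGGGAUAUUUAGCGGACGACCCCAAAAGGCAGCGACACUUUA-3'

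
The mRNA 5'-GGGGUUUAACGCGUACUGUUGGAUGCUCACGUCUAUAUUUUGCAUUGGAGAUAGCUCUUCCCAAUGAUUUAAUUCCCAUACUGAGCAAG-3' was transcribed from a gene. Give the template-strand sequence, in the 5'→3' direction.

Replace U with T to get the coding DNA strand: GGGGTTTAACGCGTACTGTTGGATGCTCACGTCTATATTTTGCATTGGAGATAGCTCTTCCCAATGATTTAATTCCCATACTGAGCAAG. The template strand is its reverse complement (complement CCCCAAATTGCGCATGACAACCTACGAGTGCAGATATAAAACGTAACCTCTATCGAGAAGGGTTACTAAATTAAGGGTATGACTCGTTC, then reverse).

5'-CTTGCTCAGTATGGGAATTAAATCATTGGGAAGAGCTATCTCCAATGCAAAATATAGACGTGAGCATCCAACAGTACGCGTTAAACCCC-3'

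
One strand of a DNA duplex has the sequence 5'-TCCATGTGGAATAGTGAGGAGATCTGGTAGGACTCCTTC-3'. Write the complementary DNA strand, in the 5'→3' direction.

5'-GAAGGAGTCCTACCAGATCTCCTCACTATTCCACATGGA-3'

The complement of TCCATGTGGAATAGTGAGGAGATCTGGTAGGACTCCTTC is AGGTACACCTTATCACTCCTCTAGACCATCCTGAGGAAG (A↔T, G↔C). DNA strands are antiparallel, so the complementary strand runs 3'→5'; reversing gives the 5'→3' form.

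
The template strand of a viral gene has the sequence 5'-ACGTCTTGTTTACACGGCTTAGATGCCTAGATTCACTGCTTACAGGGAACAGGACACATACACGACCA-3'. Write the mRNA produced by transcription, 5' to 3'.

5'-UGGUCGUGUAUGUGUCCUGUUCCCUGUAAGCAGUGAAUCUAGGCAUCUAAGCCGUGUAAACAAGACGU-3'

The mRNA has the sequence of the coding strand (reverse complement of the template) with T→U. Reverse complement of ACGTCTTGTTTACACGGCTTAGATGCCTAGATTCACTGCTTACAGGGAACAGGACACATACACGACCA is TGGTCGTGTATGTGTCCTGTTCCCTGTAAGCAGTGAATCTAGGCATCTAAGCCGTGTAAACAAGACGT; then T→U.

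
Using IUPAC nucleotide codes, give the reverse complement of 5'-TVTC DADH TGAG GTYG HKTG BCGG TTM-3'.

5'-KAACCGVCAMDCRACCTCADHTHGABA-3'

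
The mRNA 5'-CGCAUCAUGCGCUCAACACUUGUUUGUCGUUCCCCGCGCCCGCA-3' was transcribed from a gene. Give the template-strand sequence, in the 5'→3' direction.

5′-TGCGGGCGCGGGGAACGACAAACAAGTGTTGAGCGCATGATGCG-3′

Replace U with T to get the coding DNA strand: CGCATCATGCGCTCAACACTTGTTTGTCGTTCCCCGCGCCCGCA. The template strand is its reverse complement (complement GCGTAGTACGCGAGTTGTGAACAAACAGCAAGGGGCGCGGGCGT, then reverse).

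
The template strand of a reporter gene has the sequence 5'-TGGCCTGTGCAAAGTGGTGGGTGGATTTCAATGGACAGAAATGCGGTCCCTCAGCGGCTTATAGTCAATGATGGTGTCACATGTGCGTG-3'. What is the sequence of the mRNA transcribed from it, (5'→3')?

5'-CACGCACAUGUGACACCAUCAUUGACUAUAAGCCGCUGAGGGACCGCAUUUCUGUCCAUUGAAAUCCACCCACCACUUUGCACAGGCCA-3'

RNA polymerase reads the template 3'→5' and synthesizes mRNA 5'→3' by base-pairing (A→U, T→A, G↔C). The complement of the template is ACCGGACACGTTTCACCACCCACCTAAAGTTACCTGTCTTTACGCCAGGGAGTCGCCGAATATCAGTTACTACCACAGTGTACACGCAC; antiparallel, so 5'→3' the coding strand is CACGCACATGTGACACCATCATTGACTATAAGCCGCTGAGGGACCGCATTTCTGTCCATTGAAATCCACCCACCACTTTGCACAGGCCA. Replace T with U for the mRNA.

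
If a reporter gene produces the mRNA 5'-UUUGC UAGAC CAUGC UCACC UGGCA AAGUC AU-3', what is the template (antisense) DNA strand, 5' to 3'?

Replace U with T to get the coding DNA strand: TTTGCTAGACCATGCTCACCTGGCAAAGTCAT. The template strand is its reverse complement (complement AAACGATCTGGTACGAGTGGACCGTTTCAGTA, then reverse).

5'-ATGACTTTGCCAGGTGAGCATGGTCTAGCAAA-3'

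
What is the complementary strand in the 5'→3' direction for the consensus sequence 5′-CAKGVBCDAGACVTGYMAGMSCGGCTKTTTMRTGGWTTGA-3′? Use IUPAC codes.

5′-TCAAWCCAYKAAAMAGCCGSKCTKRCABGTCTHGVBCMTG-3′

Standard pairs A↔T, G↔C; ambiguity codes pair R↔Y, M↔K, W↔W, S↔S, B↔V, D↔H. Complement (GTMCBVGHTCTGBACRKTCKSGCCGAMAAAKYACCWAACT), then reverse for 5'→3'.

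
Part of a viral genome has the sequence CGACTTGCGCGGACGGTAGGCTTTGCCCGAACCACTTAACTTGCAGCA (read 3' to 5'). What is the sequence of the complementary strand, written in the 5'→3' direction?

5′-GCTGAACGCGCCTGCCATCCGAAACGGGCTTGGTGAATTGAACGTCGT-3′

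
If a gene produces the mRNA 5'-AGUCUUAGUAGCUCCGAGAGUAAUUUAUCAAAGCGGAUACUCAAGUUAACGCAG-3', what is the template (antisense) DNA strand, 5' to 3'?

Replace U with T to get the coding DNA strand: AGTCTTAGTAGCTCCGAGAGTAATTTATCAAAGCGGATACTCAAGTTAACGCAG. The template strand is its reverse complement (complement TCAGAATCATCGAGGCTCTCATTAAATAGTTTCGCCTATGAGTTCAATTGCGTC, then reverse).

5′-CTGCGTTAACTTGAGTATCCGCTTTGATAAATTACTCTCGGAGCTACTAAGACT-3′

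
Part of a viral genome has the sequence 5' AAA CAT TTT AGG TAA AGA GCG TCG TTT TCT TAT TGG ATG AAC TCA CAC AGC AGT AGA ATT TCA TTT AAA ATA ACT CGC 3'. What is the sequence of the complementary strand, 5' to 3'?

The complement of AAACATTTTAGGTAAAGAGCGTCGTTTTCTTATTGGATGAACTCACACAGCAGTAGAATTTCATTTAAAATAACTCGC is TTTGTAAAATCCATTTCTCGCAGCAAAAGAATAACCTACTTGAGTGTGTCGTCATCTTAAAGTAAATTTTATTGAGCG (A↔T, G↔C). DNA strands are antiparallel, so the complementary strand runs 3'→5'; reversing gives the 5'→3' form.

5'-GCGAGTTATTTTAAATGAAATTCTACTGCTGTGTGAGTTCATCCAATAAGAAAACGACGCTCTTTACCTAAAATGTTT-3'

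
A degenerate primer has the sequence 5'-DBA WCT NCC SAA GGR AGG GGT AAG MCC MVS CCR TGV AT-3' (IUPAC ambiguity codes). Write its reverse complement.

5'-ATBCAYGGSBKGGKCTTACCCCTYCCTTSGGNAGWTVH-3'

Standard pairs A↔T, G↔C; ambiguity codes pair R↔Y, M↔K, W↔W, S↔S, B↔V, D↔H, N↔N. Complement (HVTWGANGGSTTCCYTCCCCATTCKGGKBSGGYACBTA), then reverse for 5'→3'.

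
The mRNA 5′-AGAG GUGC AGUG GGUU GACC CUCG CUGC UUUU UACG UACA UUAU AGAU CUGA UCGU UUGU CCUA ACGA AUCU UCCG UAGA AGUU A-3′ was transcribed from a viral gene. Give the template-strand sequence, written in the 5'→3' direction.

Replace U with T to get the coding DNA strand: AGAGGTGCAGTGGGTTGACCCTCGCTGCTTTTTACGTACATTATAGATCTGATCGTTTGTCCTAACGAATCTTCCGTAGAAGTTA. The template strand is its reverse complement (complement TCTCCACGTCACCCAACTGGGAGCGACGAAAAATGCATGTAATATCTAGACTAGCAAACAGGATTGCTTAGAAGGCATCTTCAAT, then reverse).

5'-TAACTTCTACGGAAGATTCGTTAGGACAAACGATCAGATCTATAATGTACGTAAAAAGCAGCGAGGGTCAACCCACTGCACCTCT-3'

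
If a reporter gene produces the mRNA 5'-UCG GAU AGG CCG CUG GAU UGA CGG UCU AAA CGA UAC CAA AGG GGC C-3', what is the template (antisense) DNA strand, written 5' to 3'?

5'-GGCCCCTTTGGTATCGTTTAGACCGTCAATCCAGCGGCCTATCCGA-3'

Replace U with T to get the coding DNA strand: TCGGATAGGCCGCTGGATTGACGGTCTAAACGATACCAAAGGGGCC. The template strand is its reverse complement (complement AGCCTATCCGGCGACCTAACTGCCAGATTTGCTATGGTTTCCCCGG, then reverse).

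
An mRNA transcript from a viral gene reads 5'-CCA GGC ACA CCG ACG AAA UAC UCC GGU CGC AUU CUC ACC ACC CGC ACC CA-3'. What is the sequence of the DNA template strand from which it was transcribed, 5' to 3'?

Replace U with T to get the coding DNA strand: CCAGGCACACCGACGAAATACTCCGGTCGCATTCTCACCACCCGCACCCA. The template strand is its reverse complement (complement GGTCCGTGTGGCTGCTTTATGAGGCCAGCGTAAGAGTGGTGGGCGTGGGT, then reverse).

5'-TGGGTGCGGGTGGTGAGAATGCGACCGGAGTATTTCGTCGGTGTGCCTGG-3'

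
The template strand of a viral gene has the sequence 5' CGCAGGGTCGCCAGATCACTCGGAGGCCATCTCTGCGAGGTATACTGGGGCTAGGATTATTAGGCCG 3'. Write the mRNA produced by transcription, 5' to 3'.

5'-CGGCCUAAUAAUCCUAGCCCCAGUAUACCUCGCAGAGAUGGCCUCCGAGUGAUCUGGCGACCCUGCG-3'

RNA polymerase reads the template 3'→5' and synthesizes mRNA 5'→3' by base-pairing (A→U, T→A, G↔C). The complement of the template is GCGTCCCAGCGGTCTAGTGAGCCTCCGGTAGAGACGCTCCATATGACCCCGATCCTAATAATCCGGC; antiparallel, so 5'→3' the coding strand is CGGCCTAATAATCCTAGCCCCAGTATACCTCGCAGAGATGGCCTCCGAGTGATCTGGCGACCCTGCG. Replace T with U for the mRNA.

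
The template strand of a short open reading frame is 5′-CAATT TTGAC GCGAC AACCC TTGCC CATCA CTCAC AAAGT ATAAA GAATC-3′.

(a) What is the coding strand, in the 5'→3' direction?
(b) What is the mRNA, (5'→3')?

(a) The coding strand is the reverse complement of the template: complement GTTAAAACTGCGCTGTTGGGAACGGGTAGTGAGTGTTTCATATTTCTTAG, then reverse.
(b) mRNA has the coding-strand sequence with T→U.

(a) 5'-GATTCTTTATACTTTGTGAGTGATGGGCAAGGGTTGTCGCGTCAAAATTG-3'
(b) 5'-GAUUCUUUAUACUUUGUGAGUGAUGGGCAAGGGUUGUCGCGUCAAAAUUG-3'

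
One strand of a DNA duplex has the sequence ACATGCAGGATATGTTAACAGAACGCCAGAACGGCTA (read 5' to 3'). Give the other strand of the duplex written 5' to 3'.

Pairing A↔T and G↔C gives TGTACGTCCTATACAATTGTCTTGCGGTCTTGCCGAT, running 3'→5'. Reverse for the 5'→3' convention.

5'-TAGCCGTTCTGGCGTTCTGTTAACATATCCTGCATGT-3'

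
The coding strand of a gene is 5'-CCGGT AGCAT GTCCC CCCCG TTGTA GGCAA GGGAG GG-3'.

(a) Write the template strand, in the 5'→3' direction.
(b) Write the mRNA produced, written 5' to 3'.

(a) 5'-CCCTCCCTTGCCTACAACGGGGGGGACATGCTACCGG-3'
(b) 5'-CCGGUAGCAUGUCCCCCCCGUUGUAGGCAAGGGAGGG-3'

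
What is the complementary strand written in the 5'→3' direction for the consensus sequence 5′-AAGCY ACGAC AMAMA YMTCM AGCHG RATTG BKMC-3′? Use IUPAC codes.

Standard pairs A↔T, G↔C; ambiguity codes pair R↔Y, M↔K, B↔V, H↔D. Complement (TTCGRTGCTGTKTKTRKAGKTCGDCYTAACVMKG), then reverse for 5'→3'.

5'-GKMVCAATYCDGCTKGAKRTKTKTGTCGTRGCTT-3'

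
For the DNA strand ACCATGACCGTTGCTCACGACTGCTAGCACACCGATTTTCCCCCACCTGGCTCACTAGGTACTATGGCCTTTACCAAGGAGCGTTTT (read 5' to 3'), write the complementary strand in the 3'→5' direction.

Base-pairing A↔T, G↔C gives the complement. The complementary strand is antiparallel, so paired with a 5'→3' strand it runs 3'→5'.

3'-TGGTACTGGCAACGAGTGCTGACGATCGTGTGGCTAAAAGGGGGTGGACCGAGTGATCCATGATACCGGAAATGGTTCCTCGCAAAA-5'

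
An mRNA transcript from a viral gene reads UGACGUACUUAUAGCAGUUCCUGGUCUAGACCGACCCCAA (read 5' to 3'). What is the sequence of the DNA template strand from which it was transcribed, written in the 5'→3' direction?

Replace U with T to get the coding DNA strand: TGACGTACTTATAGCAGTTCCTGGTCTAGACCGACCCCAA. The template strand is its reverse complement (complement ACTGCATGAATATCGTCAAGGACCAGATCTGGCTGGGGTT, then reverse).

5'-TTGGGGTCGGTCTAGACCAGGAACTGCTATAAGTACGTCA-3'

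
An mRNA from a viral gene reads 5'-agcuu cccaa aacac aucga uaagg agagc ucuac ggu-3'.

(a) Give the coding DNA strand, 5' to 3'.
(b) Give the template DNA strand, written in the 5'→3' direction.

(a) 5'-AGCTTCCCAAAACACATCGATAAGGAGAGCTCTACGGT-3'
(b) 5'-ACCGTAGAGCTCTCCTTATCGATGTGTTTTGGGAAGCT-3'

(a) The coding strand matches the mRNA with U→T.
(b) The template strand is the reverse complement of the coding strand.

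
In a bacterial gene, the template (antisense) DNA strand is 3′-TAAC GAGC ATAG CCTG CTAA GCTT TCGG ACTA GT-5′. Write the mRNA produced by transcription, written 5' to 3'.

Reading the template 3'→5' as shown, RNA polymerase pairs each base (A→U, T→A, G↔C) to build mRNA 5'→3' directly.

5'-AUUGCUCGUAUCGGACGAUUCGAAAGCCUGAUCA-3'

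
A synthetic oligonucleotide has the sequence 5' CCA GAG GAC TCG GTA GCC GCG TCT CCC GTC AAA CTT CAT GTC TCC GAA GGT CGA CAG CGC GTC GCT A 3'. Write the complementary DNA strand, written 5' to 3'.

5′-TAGCGACGCGCTGTCGACCTTCGGAGACATGAAGTTTGACGGGAGACGCGGCTACCGAGTCCTCTGG-3′

Pairing A↔T and G↔C gives GGTCTCCTGAGCCATCGGCGCAGAGGGCAGTTTGAAGTACAGAGGCTTCCAGCTGTCGCGCAGCGAT, running 3'→5'. Reverse for the 5'→3' convention.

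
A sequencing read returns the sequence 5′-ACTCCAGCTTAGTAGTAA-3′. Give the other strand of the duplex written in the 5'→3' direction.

Pairing A↔T and G↔C gives TGAGGTCGAATCATCATT, running 3'→5'. Reverse for the 5'→3' convention.

5'-TTACTACTAAGCTGGAGT-3'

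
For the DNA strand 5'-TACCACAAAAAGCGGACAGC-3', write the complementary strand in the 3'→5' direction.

3'-ATGGTGTTTTTCGCCTGTCG-5'

Base-pairing A↔T, G↔C gives the complement. The complementary strand is antiparallel, so paired with a 5'→3' strand it runs 3'→5'.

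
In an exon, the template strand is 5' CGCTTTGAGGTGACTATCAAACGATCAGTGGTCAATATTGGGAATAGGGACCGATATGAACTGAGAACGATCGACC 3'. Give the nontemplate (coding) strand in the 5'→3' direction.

5'-GGTCGATCGTTCTCAGTTCATATCGGTCCCTATTCCCAATATTGACCACTGATCGTTTGATAGTCACCTCAAAGCG-3'

The coding strand is complementary and antiparallel to the template: take the complement (A↔T, G↔C) and reverse.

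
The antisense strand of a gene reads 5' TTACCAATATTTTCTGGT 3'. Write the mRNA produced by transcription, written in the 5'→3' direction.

5'-ACCAGAAAAUAUUGGUAA-3'

RNA polymerase reads the template 3'→5' and synthesizes mRNA 5'→3' by base-pairing (A→U, T→A, G↔C). The complement of the template is AATGGTTATAAAAGACCA; antiparallel, so 5'→3' the coding strand is ACCAGAAAATATTGGTAA. Replace T with U for the mRNA.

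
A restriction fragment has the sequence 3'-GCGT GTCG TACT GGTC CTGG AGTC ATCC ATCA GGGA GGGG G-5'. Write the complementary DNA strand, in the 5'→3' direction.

5'-CGCACAGCATGACCAGGACCTCAGTAGGTAGTCCCTCCCCC-3'

The strand is given 3'→5', so its complement runs 5'→3' in the same left-to-right order: pair each base A↔T, G↔C.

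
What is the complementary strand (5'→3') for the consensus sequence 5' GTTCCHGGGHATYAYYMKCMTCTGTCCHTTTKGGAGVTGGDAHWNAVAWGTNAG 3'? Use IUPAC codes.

Standard pairs A↔T, G↔C; ambiguity codes pair Y↔R, M↔K, W↔W, D↔H, V↔B, N↔N. Complement (CAAGGDCCCDTARTRRKMGKAGACAGGDAAAMCCTCBACCHTDWNTBTWCANTC), then reverse for 5'→3'.

5'-CTNACWTBTNWDTHCCABCTCCMAAADGGACAGAKGMKRRTRATDCCCDGGAAC-3'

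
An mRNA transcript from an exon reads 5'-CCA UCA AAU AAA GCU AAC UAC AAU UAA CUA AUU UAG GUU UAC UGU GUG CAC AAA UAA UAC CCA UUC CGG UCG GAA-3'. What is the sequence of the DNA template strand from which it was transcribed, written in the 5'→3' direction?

Replace U with T to get the coding DNA strand: CCATCAAATAAAGCTAACTACAATTAACTAATTTAGGTTTACTGTGTGCACAAATAATACCCATTCCGGTCGGAA. The template strand is its reverse complement (complement GGTAGTTTATTTCGATTGATGTTAATTGATTAAATCCAAATGACACACGTGTTTATTATGGGTAAGGCCAGCCTT, then reverse).

5'-TTCCGACCGGAATGGGTATTATTTGTGCACACAGTAAACCTAAATTAGTTAATTGTAGTTAGCTTTATTTGATGG-3'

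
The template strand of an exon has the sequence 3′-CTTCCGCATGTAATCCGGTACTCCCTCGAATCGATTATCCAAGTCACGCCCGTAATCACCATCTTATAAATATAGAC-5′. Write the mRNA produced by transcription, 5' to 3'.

Reading the template 3'→5' as shown, RNA polymerase pairs each base (A→U, T→A, G↔C) to build mRNA 5'→3' directly.

5′-GAAGGCGUACAUUAGGCCAUGAGGGAGCUUAGCUAAUAGGUUCAGUGCGGGCAUUAGUGGUAGAAUAUUUAUAUCUG-3′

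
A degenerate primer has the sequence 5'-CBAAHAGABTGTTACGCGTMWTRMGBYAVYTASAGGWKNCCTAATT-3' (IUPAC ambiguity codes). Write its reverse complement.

5'-AATTAGGNMWCCTSTARBTRVCKYAWKACGCGTAACAVTCTDTTVG-3'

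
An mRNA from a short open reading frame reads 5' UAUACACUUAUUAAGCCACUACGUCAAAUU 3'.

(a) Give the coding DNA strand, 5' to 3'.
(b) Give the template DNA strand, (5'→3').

(a) 5'-TATACACTTATTAAGCCACTACGTCAAATT-3'
(b) 5'-AATTTGACGTAGTGGCTTAATAAGTGTATA-3'

(a) The coding strand matches the mRNA with U→T.
(b) The template strand is the reverse complement of the coding strand.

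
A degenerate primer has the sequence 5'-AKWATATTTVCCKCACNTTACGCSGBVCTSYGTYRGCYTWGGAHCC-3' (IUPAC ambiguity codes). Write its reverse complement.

Standard pairs A↔T, G↔C; ambiguity codes pair R↔Y, K↔M, W↔W, S↔S, B↔V, H↔D, N↔N. Complement (TMWTATAAABGGMGTGNAATGCGSCVBGASRCARYCGRAWCCTDGG), then reverse for 5'→3'.

5'-GGDTCCWARGCYRACRSAGBVCSGCGTAANGTGMGGBAAATATWMT-3'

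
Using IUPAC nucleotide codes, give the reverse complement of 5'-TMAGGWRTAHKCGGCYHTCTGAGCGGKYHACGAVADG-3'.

5'-CHTBTCGTDRMCCGCTCAGADRGCCGMDTAYWCCTKA-3'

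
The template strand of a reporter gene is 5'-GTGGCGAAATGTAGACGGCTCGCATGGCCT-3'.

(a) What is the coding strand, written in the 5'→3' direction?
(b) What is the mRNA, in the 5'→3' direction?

(a) The coding strand is the reverse complement of the template: complement CACCGCTTTACATCTGCCGAGCGTACCGGA, then reverse.
(b) mRNA has the coding-strand sequence with T→U.

(a) 5'-AGGCCATGCGAGCCGTCTACATTTCGCCAC-3'
(b) 5′-AGGCCAUGCGAGCCGUCUACAUUUCGCCAC-3′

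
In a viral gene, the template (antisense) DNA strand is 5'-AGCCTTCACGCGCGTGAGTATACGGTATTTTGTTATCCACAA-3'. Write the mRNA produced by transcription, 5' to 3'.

The mRNA has the sequence of the coding strand (reverse complement of the template) with T→U. Reverse complement of AGCCTTCACGCGCGTGAGTATACGGTATTTTGTTATCCACAA is TTGTGGATAACAAAATACCGTATACTCACGCGCGTGAAGGCT; then T→U.

5'-UUGUGGAUAACAAAAUACCGUAUACUCACGCGCGUGAAGGCU-3'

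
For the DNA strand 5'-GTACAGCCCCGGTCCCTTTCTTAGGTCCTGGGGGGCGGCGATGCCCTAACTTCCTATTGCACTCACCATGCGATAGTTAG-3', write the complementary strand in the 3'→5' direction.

Base-pairing A↔T, G↔C gives the complement. The complementary strand is antiparallel, so paired with a 5'→3' strand it runs 3'→5'.

3'-CATGTCGGGGCCAGGGAAAGAATCCAGGACCCCCCGCCGCTACGGGATTGAAGGATAACGTGAGTGGTACGCTATCAATC-5'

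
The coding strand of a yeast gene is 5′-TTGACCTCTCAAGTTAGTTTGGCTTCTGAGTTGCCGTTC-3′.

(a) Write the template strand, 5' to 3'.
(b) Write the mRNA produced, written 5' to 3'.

(a) The template strand is the reverse complement of the coding strand: complement AACTGGAGAGTTCAATCAAACCGAAGACTCAACGGCAAG, then reverse.
(b) mRNA matches the coding strand with T→U.

(a) 5'-GAACGGCAACTCAGAAGCCAAACTAACTTGAGAGGTCAA-3'
(b) 5'-UUGACCUCUCAAGUUAGUUUGGCUUCUGAGUUGCCGUUC-3'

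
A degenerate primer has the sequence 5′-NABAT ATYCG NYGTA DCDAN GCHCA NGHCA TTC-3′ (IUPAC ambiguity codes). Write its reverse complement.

Standard pairs A↔T, G↔C; ambiguity codes pair Y↔R, B↔V, D↔H, N↔N. Complement (NTVTATARGCNRCATHGHTNCGDGTNCDGTAAG), then reverse for 5'→3'.

5'-GAATGDCNTGDGCNTHGHTACRNCGRATATVTN-3'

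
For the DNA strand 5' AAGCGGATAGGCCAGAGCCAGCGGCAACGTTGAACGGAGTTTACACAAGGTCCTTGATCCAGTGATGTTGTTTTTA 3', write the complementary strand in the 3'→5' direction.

3'-TTCGCCTATCCGGTCTCGGTCGCCGTTGCAACTTGCCTCAAATGTGTTCCAGGAACTAGGTCACTACAACAAAAAT-5'

Base-pairing A↔T, G↔C gives the complement. The complementary strand is antiparallel, so paired with a 5'→3' strand it runs 3'→5'.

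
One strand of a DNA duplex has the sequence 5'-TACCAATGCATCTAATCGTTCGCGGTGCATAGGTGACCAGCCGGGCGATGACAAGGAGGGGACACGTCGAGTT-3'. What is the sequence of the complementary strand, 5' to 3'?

5′-AACTCGACGTGTCCCCTCCTTGTCATCGCCCGGCTGGTCACCTATGCACCGCGAACGATTAGATGCATTGGTA-3′

The complement of TACCAATGCATCTAATCGTTCGCGGTGCATAGGTGACCAGCCGGGCGATGACAAGGAGGGGACACGTCGAGTT is ATGGTTACGTAGATTAGCAAGCGCCACGTATCCACTGGTCGGCCCGCTACTGTTCCTCCCCTGTGCAGCTCAA (A↔T, G↔C). DNA strands are antiparallel, so the complementary strand runs 3'→5'; reversing gives the 5'→3' form.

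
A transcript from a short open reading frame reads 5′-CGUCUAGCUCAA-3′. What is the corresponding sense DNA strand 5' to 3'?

The coding DNA strand has the same 5'→3' sequence as the mRNA with U replaced by T.

5′-CGTCTAGCTCAA-3′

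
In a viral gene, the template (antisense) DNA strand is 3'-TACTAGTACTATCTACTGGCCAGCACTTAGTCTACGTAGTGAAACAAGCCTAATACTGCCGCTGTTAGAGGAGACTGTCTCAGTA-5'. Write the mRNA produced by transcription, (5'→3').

5'-AUGAUCAUGAUAGAUGACCGGUCGUGAAUCAGAUGCAUCACUUUGUUCGGAUUAUGACGGCGACAAUCUCCUCUGACAGAGUCAU-3'

Reading the template 3'→5' as shown, RNA polymerase pairs each base (A→U, T→A, G↔C) to build mRNA 5'→3' directly.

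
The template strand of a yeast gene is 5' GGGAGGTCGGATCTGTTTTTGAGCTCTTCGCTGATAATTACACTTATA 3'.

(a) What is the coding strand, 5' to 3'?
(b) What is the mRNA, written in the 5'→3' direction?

(a) The coding strand is the reverse complement of the template: complement CCCTCCAGCCTAGACAAAAACTCGAGAAGCGACTATTAATGTGAATAT, then reverse.
(b) mRNA has the coding-strand sequence with T→U.

(a) 5'-TATAAGTGTAATTATCAGCGAAGAGCTCAAAAACAGATCCGACCTCCC-3'
(b) 5'-UAUAAGUGUAAUUAUCAGCGAAGAGCUCAAAAACAGAUCCGACCUCCC-3'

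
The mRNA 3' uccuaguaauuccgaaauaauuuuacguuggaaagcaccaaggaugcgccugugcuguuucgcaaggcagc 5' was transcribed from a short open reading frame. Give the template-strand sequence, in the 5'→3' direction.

5′-AGGATCATTAAGGCTTTATTAAAATGCAACCTTTCGTGGTTCCTACGCGGACACGACAAAGCGTTCCGTCG-3′

Written 5'→3' the mRNA is CGACGGAACGCUUUGUCGUGUCCGCGUAGGAACCACGAAAGGUUGCAUUUUAAUAAAGCCUUAAUGAUCCU, so the coding DNA strand is CGACGGAACGCTTTGTCGTGTCCGCGTAGGAACCACGAAAGGTTGCATTTTAATAAAGCCTTAATGATCCT. The template is its reverse complement.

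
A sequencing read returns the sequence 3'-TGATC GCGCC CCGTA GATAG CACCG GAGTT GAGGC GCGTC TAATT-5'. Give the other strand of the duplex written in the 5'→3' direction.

The strand is given 3'→5', so its complement runs 5'→3' in the same left-to-right order: pair each base A↔T, G↔C.

5'-ACTAGCGCGGGGCATCTATCGTGGCCTCAACTCCGCGCAGATTAA-3'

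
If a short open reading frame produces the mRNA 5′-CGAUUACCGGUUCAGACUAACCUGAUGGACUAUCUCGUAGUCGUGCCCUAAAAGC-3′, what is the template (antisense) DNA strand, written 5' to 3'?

5'-GCTTTTAGGGCACGACTACGAGATAGTCCATCAGGTTAGTCTGAACCGGTAATCG-3'

Replace U with T to get the coding DNA strand: CGATTACCGGTTCAGACTAACCTGATGGACTATCTCGTAGTCGTGCCCTAAAAGC. The template strand is its reverse complement (complement GCTAATGGCCAAGTCTGATTGGACTACCTGATAGAGCATCAGCACGGGATTTTCG, then reverse).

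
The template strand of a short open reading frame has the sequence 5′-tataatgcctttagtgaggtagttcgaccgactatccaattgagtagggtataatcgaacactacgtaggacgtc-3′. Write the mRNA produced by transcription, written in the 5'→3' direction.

The mRNA has the sequence of the coding strand (reverse complement of the template) with T→U. Reverse complement of TATAATGCCTTTAGTGAGGTAGTTCGACCGACTATCCAATTGAGTAGGGTATAATCGAACACTACGTAGGACGTC is GACGTCCTACGTAGTGTTCGATTATACCCTACTCAATTGGATAGTCGGTCGAACTACCTCACTAAAGGCATTATA; then T→U.

5'-GACGUCCUACGUAGUGUUCGAUUAUACCCUACUCAAUUGGAUAGUCGGUCGAACUACCUCACUAAAGGCAUUAUA-3'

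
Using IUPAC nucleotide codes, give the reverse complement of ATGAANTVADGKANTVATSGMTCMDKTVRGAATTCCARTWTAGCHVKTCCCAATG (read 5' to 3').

5'-CATTGGGAMBDGCTAWAYTGGAATTCYBAMHKGAKCSATBANTMCHTBANTTCAT-3'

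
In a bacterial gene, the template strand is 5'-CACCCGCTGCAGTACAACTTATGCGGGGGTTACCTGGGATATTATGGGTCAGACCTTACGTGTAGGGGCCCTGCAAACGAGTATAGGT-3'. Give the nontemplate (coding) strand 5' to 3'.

5'-ACCTATACTCGTTTGCAGGGCCCCTACACGTAAGGTCTGACCCATAATATCCCAGGTAACCCCCGCATAAGTTGTACTGCAGCGGGTG-3'

The coding strand is complementary and antiparallel to the template: take the complement (A↔T, G↔C) and reverse.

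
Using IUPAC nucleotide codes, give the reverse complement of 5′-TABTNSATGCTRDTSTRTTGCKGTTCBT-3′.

5'-AVGAACMGCAAYASAHYAGCATSNAVTA-3'

Standard pairs A↔T, G↔C; ambiguity codes pair R↔Y, K↔M, S↔S, B↔V, D↔H, N↔N. Complement (ATVANSTACGAYHASAYAACGMCAAGVA), then reverse for 5'→3'.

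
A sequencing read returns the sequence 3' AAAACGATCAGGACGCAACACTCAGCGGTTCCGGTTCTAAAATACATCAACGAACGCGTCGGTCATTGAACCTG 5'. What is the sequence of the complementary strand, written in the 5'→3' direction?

5'-TTTTGCTAGTCCTGCGTTGTGAGTCGCCAAGGCCAAGATTTTATGTAGTTGCTTGCGCAGCCAGTAACTTGGAC-3'

The strand is given 3'→5', so its complement runs 5'→3' in the same left-to-right order: pair each base A↔T, G↔C.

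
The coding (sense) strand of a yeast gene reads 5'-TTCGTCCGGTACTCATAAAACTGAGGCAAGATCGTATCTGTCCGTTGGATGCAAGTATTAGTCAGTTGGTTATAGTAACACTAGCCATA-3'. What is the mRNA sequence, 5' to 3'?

5'-UUCGUCCGGUACUCAUAAAACUGAGGCAAGAUCGUAUCUGUCCGUUGGAUGCAAGUAUUAGUCAGUUGGUUAUAGUAACACUAGCCAUA-3'

The mRNA is synthesized from the template strand, so it matches the coding strand with T replaced by U.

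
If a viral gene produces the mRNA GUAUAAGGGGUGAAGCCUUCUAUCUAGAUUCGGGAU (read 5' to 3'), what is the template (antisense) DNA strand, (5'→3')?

5'-ATCCCGAATCTAGATAGAAGGCTTCACCCCTTATAC-3'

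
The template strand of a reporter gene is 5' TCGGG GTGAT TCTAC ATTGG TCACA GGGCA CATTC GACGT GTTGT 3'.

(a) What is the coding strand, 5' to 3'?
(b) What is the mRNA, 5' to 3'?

(a) The coding strand is the reverse complement of the template: complement AGCCCCACTAAGATGTAACCAGTGTCCCGTGTAAGCTGCACAACA, then reverse.
(b) mRNA has the coding-strand sequence with T→U.

(a) 5'-ACAACACGTCGAATGTGCCCTGTGACCAATGTAGAATCACCCCGA-3'
(b) 5'-ACAACACGUCGAAUGUGCCCUGUGACCAAUGUAGAAUCACCCCGA-3'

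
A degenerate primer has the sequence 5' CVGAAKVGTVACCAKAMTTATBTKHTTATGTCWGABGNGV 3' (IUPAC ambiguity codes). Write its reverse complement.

Standard pairs A↔T, G↔C; ambiguity codes pair M↔K, W↔W, B↔V, H↔D, N↔N. Complement (GBCTTMBCABTGGTMTKAATAVAMDAATACAGWCTVCNCB), then reverse for 5'→3'.

5'-BCNCVTCWGACATAADMAVATAAKTMTGGTBACBMTTCBG-3'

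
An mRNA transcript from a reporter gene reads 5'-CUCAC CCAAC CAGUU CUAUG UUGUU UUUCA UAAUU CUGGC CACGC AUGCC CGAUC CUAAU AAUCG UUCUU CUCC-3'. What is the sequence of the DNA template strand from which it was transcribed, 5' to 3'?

5'-GGAGAAGAACGATTATTAGGATCGGGCATGCGTGGCCAGAATTATGAAAAACAACATAGAACTGGTTGGGTGAG-3'

Replace U with T to get the coding DNA strand: CTCACCCAACCAGTTCTATGTTGTTTTTCATAATTCTGGCCACGCATGCCCGATCCTAATAATCGTTCTTCTCC. The template strand is its reverse complement (complement GAGTGGGTTGGTCAAGATACAACAAAAAGTATTAAGACCGGTGCGTACGGGCTAGGATTATTAGCAAGAAGAGG, then reverse).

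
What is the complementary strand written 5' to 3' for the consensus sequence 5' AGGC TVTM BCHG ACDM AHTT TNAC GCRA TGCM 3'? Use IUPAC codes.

5'-KGCATYGCGTNAAADTKHGTCDGVKABAGCCT-3'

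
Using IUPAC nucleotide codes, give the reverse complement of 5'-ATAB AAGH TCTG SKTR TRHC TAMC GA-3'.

5'-TCGKTAGDYAYAMSCAGADCTTVTAT-3'

Standard pairs A↔T, G↔C; ambiguity codes pair R↔Y, M↔K, S↔S, B↔V, H↔D. Complement (TATVTTCDAGACSMAYAYDGATKGCT), then reverse for 5'→3'.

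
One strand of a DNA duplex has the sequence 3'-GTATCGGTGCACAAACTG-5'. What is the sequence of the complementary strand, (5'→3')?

5'-CATAGCCACGTGTTTGAC-3'

The strand is given 3'→5', so its complement runs 5'→3' in the same left-to-right order: pair each base A↔T, G↔C.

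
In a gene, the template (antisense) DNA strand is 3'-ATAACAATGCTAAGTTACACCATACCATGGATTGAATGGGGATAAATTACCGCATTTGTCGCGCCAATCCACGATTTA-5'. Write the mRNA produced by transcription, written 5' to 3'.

Reading the template 3'→5' as shown, RNA polymerase pairs each base (A→U, T→A, G↔C) to build mRNA 5'→3' directly.

5′-UAUUGUUACGAUUCAAUGUGGUAUGGUACCUAACUUACCCCUAUUUAAUGGCGUAAACAGCGCGGUUAGGUGCUAAAU-3′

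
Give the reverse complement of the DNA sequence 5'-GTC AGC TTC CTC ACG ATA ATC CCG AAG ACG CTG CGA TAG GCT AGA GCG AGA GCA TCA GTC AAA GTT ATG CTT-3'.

Reading the sequence 3'→5' and pairing each base (A↔T, G↔C) gives the reverse complement directly.

5'-AAGCATAACTTTGACTGATGCTCTCGCTCTAGCCTATCGCAGCGTCTTCGGGATTATCGTGAGGAAGCTGAC-3'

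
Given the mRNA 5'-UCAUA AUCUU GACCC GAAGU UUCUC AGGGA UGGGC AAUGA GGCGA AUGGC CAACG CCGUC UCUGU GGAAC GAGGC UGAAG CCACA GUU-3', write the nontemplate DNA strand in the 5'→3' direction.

5'-TCATAATCTTGACCCGAAGTTTCTCAGGGATGGGCAATGAGGCGAATGGCCAACGCCGTCTCTGTGGAACGAGGCTGAAGCCACAGTT-3'

The coding DNA strand has the same 5'→3' sequence as the mRNA with U replaced by T.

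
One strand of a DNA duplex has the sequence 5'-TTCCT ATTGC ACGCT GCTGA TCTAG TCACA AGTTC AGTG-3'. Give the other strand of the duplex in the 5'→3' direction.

5'-CACTGAACTTGTGACTAGATCAGCAGCGTGCAATAGGAA-3'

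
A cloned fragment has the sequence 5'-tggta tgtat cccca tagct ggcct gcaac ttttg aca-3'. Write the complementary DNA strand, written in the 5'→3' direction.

5′-TGTCAAAAGTTGCAGGCCAGCTATGGGGATACATACCA-3′

Pairing A↔T and G↔C gives ACCATACATAGGGGTATCGACCGGACGTTGAAAACTGT, running 3'→5'. Reverse for the 5'→3' convention.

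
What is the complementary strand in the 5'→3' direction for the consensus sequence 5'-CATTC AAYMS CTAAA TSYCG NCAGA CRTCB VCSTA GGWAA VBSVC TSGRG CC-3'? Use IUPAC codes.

5'-GGCYCSAGBSVBTTWCCTASGBVGAYGTCTGNCGRSATTTAGSKRTTGAATG-3'

Standard pairs A↔T, G↔C; ambiguity codes pair R↔Y, M↔K, W↔W, S↔S, B↔V, N↔N. Complement (GTAAGTTRKSGATTTASRGCNGTCTGYAGVBGSATCCWTTBVSBGASCYCGG), then reverse for 5'→3'.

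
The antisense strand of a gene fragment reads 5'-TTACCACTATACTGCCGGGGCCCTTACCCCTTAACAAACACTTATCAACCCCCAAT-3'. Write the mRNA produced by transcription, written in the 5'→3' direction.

RNA polymerase reads the template 3'→5' and synthesizes mRNA 5'→3' by base-pairing (A→U, T→A, G↔C). The complement of the template is AATGGTGATATGACGGCCCCGGGAATGGGGAATTGTTTGTGAATAGTTGGGGGTTA; antiparallel, so 5'→3' the coding strand is ATTGGGGGTTGATAAGTGTTTGTTAAGGGGTAAGGGCCCCGGCAGTATAGTGGTAA. Replace T with U for the mRNA.

5'-AUUGGGGGUUGAUAAGUGUUUGUUAAGGGGUAAGGGCCCCGGCAGUAUAGUGGUAA-3'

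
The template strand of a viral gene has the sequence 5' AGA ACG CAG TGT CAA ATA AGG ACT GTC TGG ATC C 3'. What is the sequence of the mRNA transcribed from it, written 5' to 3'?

5'-GGAUCCAGACAGUCCUUAUUUGACACUGCGUUCU-3'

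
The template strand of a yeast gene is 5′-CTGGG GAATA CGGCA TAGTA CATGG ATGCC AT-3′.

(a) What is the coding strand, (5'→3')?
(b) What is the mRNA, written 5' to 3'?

(a) The coding strand is the reverse complement of the template: complement GACCCCTTATGCCGTATCATGTACCTACGGTA, then reverse.
(b) mRNA has the coding-strand sequence with T→U.

(a) 5'-ATGGCATCCATGTACTATGCCGTATTCCCCAG-3'
(b) 5'-AUGGCAUCCAUGUACUAUGCCGUAUUCCCCAG-3'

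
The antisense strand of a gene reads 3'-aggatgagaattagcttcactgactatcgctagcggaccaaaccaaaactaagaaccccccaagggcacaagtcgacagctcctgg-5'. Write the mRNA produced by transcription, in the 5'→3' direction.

Reading the template 3'→5' as shown, RNA polymerase pairs each base (A→U, T→A, G↔C) to build mRNA 5'→3' directly.

5'-UCCUACUCUUAAUCGAAGUGACUGAUAGCGAUCGCCUGGUUUGGUUUUGAUUCUUGGGGGGUUCCCGUGUUCAGCUGUCGAGGACC-3'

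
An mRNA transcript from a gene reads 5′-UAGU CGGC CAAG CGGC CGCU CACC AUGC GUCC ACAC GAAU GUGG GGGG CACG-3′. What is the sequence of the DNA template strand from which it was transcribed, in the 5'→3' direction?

5'-CGTGCCCCCCACATTCGTGTGGACGCATGGTGAGCGGCCGCTTGGCCGACTA-3'

Replace U with T to get the coding DNA strand: TAGTCGGCCAAGCGGCCGCTCACCATGCGTCCACACGAATGTGGGGGGCACG. The template strand is its reverse complement (complement ATCAGCCGGTTCGCCGGCGAGTGGTACGCAGGTGTGCTTACACCCCCCGTGC, then reverse).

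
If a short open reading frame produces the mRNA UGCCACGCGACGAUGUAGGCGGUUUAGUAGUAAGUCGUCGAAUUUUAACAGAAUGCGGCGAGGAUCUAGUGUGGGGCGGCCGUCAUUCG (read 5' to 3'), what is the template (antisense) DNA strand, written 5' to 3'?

Replace U with T to get the coding DNA strand: TGCCACGCGACGATGTAGGCGGTTTAGTAGTAAGTCGTCGAATTTTAACAGAATGCGGCGAGGATCTAGTGTGGGGCGGCCGTCATTCG. The template strand is its reverse complement (complement ACGGTGCGCTGCTACATCCGCCAAATCATCATTCAGCAGCTTAAAATTGTCTTACGCCGCTCCTAGATCACACCCCGCCGGCAGTAAGC, then reverse).

5'-CGAATGACGGCCGCCCCACACTAGATCCTCGCCGCATTCTGTTAAAATTCGACGACTTACTACTAAACCGCCTACATCGTCGCGTGGCA-3'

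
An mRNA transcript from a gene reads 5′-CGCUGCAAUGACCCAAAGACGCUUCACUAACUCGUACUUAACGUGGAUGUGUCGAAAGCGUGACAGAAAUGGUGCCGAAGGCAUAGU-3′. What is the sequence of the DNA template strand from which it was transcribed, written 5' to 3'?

Replace U with T to get the coding DNA strand: CGCTGCAATGACCCAAAGACGCTTCACTAACTCGTACTTAACGTGGATGTGTCGAAAGCGTGACAGAAATGGTGCCGAAGGCATAGT. The template strand is its reverse complement (complement GCGACGTTACTGGGTTTCTGCGAAGTGATTGAGCATGAATTGCACCTACACAGCTTTCGCACTGTCTTTACCACGGCTTCCGTATCA, then reverse).

5'-ACTATGCCTTCGGCACCATTTCTGTCACGCTTTCGACACATCCACGTTAAGTACGAGTTAGTGAAGCGTCTTTGGGTCATTGCAGCG-3'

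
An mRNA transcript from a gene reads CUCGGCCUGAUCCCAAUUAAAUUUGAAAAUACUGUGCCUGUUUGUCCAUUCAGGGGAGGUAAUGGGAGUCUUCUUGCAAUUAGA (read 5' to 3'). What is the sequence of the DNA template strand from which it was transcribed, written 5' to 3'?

Replace U with T to get the coding DNA strand: CTCGGCCTGATCCCAATTAAATTTGAAAATACTGTGCCTGTTTGTCCATTCAGGGGAGGTAATGGGAGTCTTCTTGCAATTAGA. The template strand is its reverse complement (complement GAGCCGGACTAGGGTTAATTTAAACTTTTATGACACGGACAAACAGGTAAGTCCCCTCCATTACCCTCAGAAGAACGTTAATCT, then reverse).

5'-TCTAATTGCAAGAAGACTCCCATTACCTCCCCTGAATGGACAAACAGGCACAGTATTTTCAAATTTAATTGGGATCAGGCCGAG-3'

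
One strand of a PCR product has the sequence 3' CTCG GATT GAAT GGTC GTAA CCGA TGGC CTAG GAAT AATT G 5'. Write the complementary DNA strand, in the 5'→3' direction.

The strand is given 3'→5', so its complement runs 5'→3' in the same left-to-right order: pair each base A↔T, G↔C.

5'-GAGCCTAACTTACCAGCATTGGCTACCGGATCCTTATTAAC-3'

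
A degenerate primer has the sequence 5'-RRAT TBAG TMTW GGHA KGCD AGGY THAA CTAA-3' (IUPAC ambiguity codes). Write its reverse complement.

Standard pairs A↔T, G↔C; ambiguity codes pair R↔Y, M↔K, W↔W, B↔V, D↔H. Complement (YYTAAVTCAKAWCCDTMCGHTCCRADTTGATT), then reverse for 5'→3'.

5'-TTAGTTDARCCTHGCMTDCCWAKACTVAATYY-3'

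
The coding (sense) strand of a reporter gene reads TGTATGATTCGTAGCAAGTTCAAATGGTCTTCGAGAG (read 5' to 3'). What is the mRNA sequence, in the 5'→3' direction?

5′-UGUAUGAUUCGUAGCAAGUUCAAAUGGUCUUCGAGAG-3′

mRNA has the coding-strand sequence with U in place of T.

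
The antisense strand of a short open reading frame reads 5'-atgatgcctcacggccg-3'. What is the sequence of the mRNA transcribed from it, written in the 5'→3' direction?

RNA polymerase reads the template 3'→5' and synthesizes mRNA 5'→3' by base-pairing (A→U, T→A, G↔C). The complement of the template is TACTACGGAGTGCCGGC; antiparallel, so 5'→3' the coding strand is CGGCCGTGAGGCATCAT. Replace T with U for the mRNA.

5'-CGGCCGUGAGGCAUCAU-3'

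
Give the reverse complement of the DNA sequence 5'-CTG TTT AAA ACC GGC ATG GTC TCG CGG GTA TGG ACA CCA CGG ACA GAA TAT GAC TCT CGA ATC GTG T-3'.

5'-ACACGATTCGAGAGTCATATTCTGTCCGTGGTGTCCATACCCGCGAGACCATGCCGGTTTTAAACAG-3'

Complement each base (A↔T, G↔C): GACAAATTTTGGCCGTACCAGAGCGCCCATACCTGTGGTGCCTGTCTTATACTGAGAGCTTAGCACA. Then reverse.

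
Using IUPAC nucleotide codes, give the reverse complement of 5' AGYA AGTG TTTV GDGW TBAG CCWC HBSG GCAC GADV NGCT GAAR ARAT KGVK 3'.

Standard pairs A↔T, G↔C; ambiguity codes pair R↔Y, K↔M, W↔W, S↔S, B↔V, D↔H, N↔N. Complement (TCRTTCACAAABCHCWAVTCGGWGDVSCCGTGCTHBNCGACTTYTYTAMCBM), then reverse for 5'→3'.

5'-MBCMATYTYTTCAGCNBHTCGTGCCSVDGWGGCTVAWCHCBAAACACTTRCT-3'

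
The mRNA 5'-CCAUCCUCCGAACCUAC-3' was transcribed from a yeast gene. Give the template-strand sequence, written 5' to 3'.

Replace U with T to get the coding DNA strand: CCATCCTCCGAACCTAC. The template strand is its reverse complement (complement GGTAGGAGGCTTGGATG, then reverse).

5'-GTAGGTTCGGAGGATGG-3'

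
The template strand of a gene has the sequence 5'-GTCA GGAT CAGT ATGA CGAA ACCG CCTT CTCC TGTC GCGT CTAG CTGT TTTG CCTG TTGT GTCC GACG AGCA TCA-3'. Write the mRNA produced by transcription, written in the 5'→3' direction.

RNA polymerase reads the template 3'→5' and synthesizes mRNA 5'→3' by base-pairing (A→U, T→A, G↔C). The complement of the template is CAGTCCTAGTCATACTGCTTTGGCGGAAGAGGACAGCGCAGATCGACAAAACGGACAACACAGGCTGCTCGTAGT; antiparallel, so 5'→3' the coding strand is TGATGCTCGTCGGACACAACAGGCAAAACAGCTAGACGCGACAGGAGAAGGCGGTTTCGTCATACTGATCCTGAC. Replace T with U for the mRNA.

5′-UGAUGCUCGUCGGACACAACAGGCAAAACAGCUAGACGCGACAGGAGAAGGCGGUUUCGUCAUACUGAUCCUGAC-3′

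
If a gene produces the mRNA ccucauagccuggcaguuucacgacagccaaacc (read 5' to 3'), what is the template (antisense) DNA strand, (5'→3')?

5'-GGTTTGGCTGTCGTGAAACTGCCAGGCTATGAGG-3'

Replace U with T to get the coding DNA strand: CCTCATAGCCTGGCAGTTTCACGACAGCCAAACC. The template strand is its reverse complement (complement GGAGTATCGGACCGTCAAAGTGCTGTCGGTTTGG, then reverse).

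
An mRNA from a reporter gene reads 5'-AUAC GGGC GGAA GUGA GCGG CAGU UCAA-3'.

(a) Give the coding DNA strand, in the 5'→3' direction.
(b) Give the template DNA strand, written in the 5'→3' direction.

(a) The coding strand matches the mRNA with U→T.
(b) The template strand is the reverse complement of the coding strand.

(a) 5'-ATACGGGCGGAAGTGAGCGGCAGTTCAA-3'
(b) 5′-TTGAACTGCCGCTCACTTCCGCCCGTAT-3′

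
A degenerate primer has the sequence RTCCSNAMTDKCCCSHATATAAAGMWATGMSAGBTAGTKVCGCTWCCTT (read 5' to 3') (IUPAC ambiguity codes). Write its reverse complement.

5'-AAGGWAGCGBMACTAVCTSKCATWKCTTTATATDSGGGMHAKTNSGGAY-3'

Standard pairs A↔T, G↔C; ambiguity codes pair R↔Y, M↔K, W↔W, S↔S, B↔V, D↔H, N↔N. Complement (YAGGSNTKAHMGGGSDTATATTTCKWTACKSTCVATCAMBGCGAWGGAA), then reverse for 5'→3'.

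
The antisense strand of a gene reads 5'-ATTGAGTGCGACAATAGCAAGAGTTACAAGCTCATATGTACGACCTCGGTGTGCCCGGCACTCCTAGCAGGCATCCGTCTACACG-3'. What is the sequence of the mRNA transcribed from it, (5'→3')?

RNA polymerase reads the template 3'→5' and synthesizes mRNA 5'→3' by base-pairing (A→U, T→A, G↔C). The complement of the template is TAACTCACGCTGTTATCGTTCTCAATGTTCGAGTATACATGCTGGAGCCACACGGGCCGTGAGGATCGTCCGTAGGCAGATGTGC; antiparallel, so 5'→3' the coding strand is CGTGTAGACGGATGCCTGCTAGGAGTGCCGGGCACACCGAGGTCGTACATATGAGCTTGTAACTCTTGCTATTGTCGCACTCAAT. Replace T with U for the mRNA.

5′-CGUGUAGACGGAUGCCUGCUAGGAGUGCCGGGCACACCGAGGUCGUACAUAUGAGCUUGUAACUCUUGCUAUUGUCGCACUCAAU-3′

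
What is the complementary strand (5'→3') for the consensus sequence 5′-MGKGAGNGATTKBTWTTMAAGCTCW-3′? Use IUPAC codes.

Standard pairs A↔T, G↔C; ambiguity codes pair M↔K, W↔W, B↔V, N↔N. Complement (KCMCTCNCTAAMVAWAAKTTCGAGW), then reverse for 5'→3'.

5'-WGAGCTTKAAWAVMAATCNCTCMCK-3'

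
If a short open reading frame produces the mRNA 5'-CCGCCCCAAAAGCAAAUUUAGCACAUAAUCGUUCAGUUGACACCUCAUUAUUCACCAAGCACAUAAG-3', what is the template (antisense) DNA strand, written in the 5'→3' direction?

5′-CTTATGTGCTTGGTGAATAATGAGGTGTCAACTGAACGATTATGTGCTAAATTTGCTTTTGGGGCGG-3′

Replace U with T to get the coding DNA strand: CCGCCCCAAAAGCAAATTTAGCACATAATCGTTCAGTTGACACCTCATTATTCACCAAGCACATAAG. The template strand is its reverse complement (complement GGCGGGGTTTTCGTTTAAATCGTGTATTAGCAAGTCAACTGTGGAGTAATAAGTGGTTCGTGTATTC, then reverse).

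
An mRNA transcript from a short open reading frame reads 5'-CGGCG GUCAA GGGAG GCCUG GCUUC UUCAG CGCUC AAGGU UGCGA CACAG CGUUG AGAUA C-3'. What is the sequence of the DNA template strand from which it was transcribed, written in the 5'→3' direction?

5'-GTATCTCAACGCTGTGTCGCAACCTTGAGCGCTGAAGAAGCCAGGCCTCCCTTGACCGCCG-3'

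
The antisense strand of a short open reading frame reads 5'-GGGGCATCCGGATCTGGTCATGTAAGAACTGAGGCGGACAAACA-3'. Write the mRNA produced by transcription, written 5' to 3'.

5'-UGUUUGUCCGCCUCAGUUCUUACAUGACCAGAUCCGGAUGCCCC-3'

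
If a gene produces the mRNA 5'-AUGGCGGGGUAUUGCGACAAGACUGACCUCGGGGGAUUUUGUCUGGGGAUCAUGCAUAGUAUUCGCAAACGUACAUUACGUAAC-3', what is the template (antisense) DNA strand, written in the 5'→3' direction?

Replace U with T to get the coding DNA strand: ATGGCGGGGTATTGCGACAAGACTGACCTCGGGGGATTTTGTCTGGGGATCATGCATAGTATTCGCAAACGTACATTACGTAAC. The template strand is its reverse complement (complement TACCGCCCCATAACGCTGTTCTGACTGGAGCCCCCTAAAACAGACCCCTAGTACGTATCATAAGCGTTTGCATGTAATGCATTG, then reverse).

5'-GTTACGTAATGTACGTTTGCGAATACTATGCATGATCCCCAGACAAAATCCCCCGAGGTCAGTCTTGTCGCAATACCCCGCCAT-3'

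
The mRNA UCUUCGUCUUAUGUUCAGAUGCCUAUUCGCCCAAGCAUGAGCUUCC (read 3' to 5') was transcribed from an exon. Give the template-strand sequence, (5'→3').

5'-AGAAGCAGAATACAAGTCTACGGATAAGCGGGTTCGTACTCGAAGG-3'

Written 5'→3' the mRNA is CCUUCGAGUACGAACCCGCUUAUCCGUAGACUUGUAUUCUGCUUCU, so the coding DNA strand is CCTTCGAGTACGAACCCGCTTATCCGTAGACTTGTATTCTGCTTCT. The template is its reverse complement.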